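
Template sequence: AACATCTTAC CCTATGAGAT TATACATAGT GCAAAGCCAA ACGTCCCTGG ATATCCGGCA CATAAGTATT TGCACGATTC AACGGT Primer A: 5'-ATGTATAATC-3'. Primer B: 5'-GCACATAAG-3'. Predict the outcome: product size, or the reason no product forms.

Primer A (ATGTATAATC) has reverse complement GATTATACAT, which matches the top strand at positions 18–27; primer A anneals to the top strand there with its 3' end pointing upstream toward position 18.
Primer B (GCACATAAG) matches the top strand directly at positions 58–66; it anneals to the bottom strand with its 3' end pointing downstream toward position 66.
The 3' ends diverge (primer A extends toward position 1, primer B toward position 86), so the primers never converge on a shared product.

No product — the primers' 3' ends point away from each other.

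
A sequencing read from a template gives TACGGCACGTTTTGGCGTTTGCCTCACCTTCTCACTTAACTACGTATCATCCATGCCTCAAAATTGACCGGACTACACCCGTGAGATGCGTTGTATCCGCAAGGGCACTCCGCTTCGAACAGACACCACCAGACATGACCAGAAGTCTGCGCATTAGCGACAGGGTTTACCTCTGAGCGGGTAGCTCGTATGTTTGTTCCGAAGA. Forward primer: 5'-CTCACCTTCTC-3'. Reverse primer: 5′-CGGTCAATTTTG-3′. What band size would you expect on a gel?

The forward primer matches the template at positions 23–33.
Taking the reverse complement of CGGTCAATTTTG gives CAAAATTGACCG, found at positions 59–70 on the template; the primer anneals here to the top strand with its 3' end pointing upstream.
Product length = (reverse-primer end) − (forward-primer start) + 1 = 70 − 23 + 1 = 48 bp.

48 bp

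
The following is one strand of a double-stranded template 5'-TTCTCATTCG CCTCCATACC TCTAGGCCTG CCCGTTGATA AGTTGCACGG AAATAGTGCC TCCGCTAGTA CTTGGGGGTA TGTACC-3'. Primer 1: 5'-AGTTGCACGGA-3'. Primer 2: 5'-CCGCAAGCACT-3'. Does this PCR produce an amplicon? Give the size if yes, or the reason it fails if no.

No product — primer 2 has no binding site in the template.

Primer 2 (CCGCAAGCACT) does not match the top strand, and its reverse complement AGTGCTTGCGG does not match either.
With no annealing site for primer 2, no amplification occurs.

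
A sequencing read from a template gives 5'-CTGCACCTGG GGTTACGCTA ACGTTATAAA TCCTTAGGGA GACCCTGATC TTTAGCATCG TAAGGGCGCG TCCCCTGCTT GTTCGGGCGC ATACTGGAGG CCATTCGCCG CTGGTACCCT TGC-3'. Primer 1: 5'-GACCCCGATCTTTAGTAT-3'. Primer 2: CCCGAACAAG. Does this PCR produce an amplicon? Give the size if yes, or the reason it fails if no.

Primer 1 (GACCCCGATCTTTAGTAT) does not match the top strand, and its reverse complement ATACTAAAGATCGGGGTC does not match either.
With no annealing site for primer 1, no amplification occurs.

No product — primer 1 has no binding site in the template.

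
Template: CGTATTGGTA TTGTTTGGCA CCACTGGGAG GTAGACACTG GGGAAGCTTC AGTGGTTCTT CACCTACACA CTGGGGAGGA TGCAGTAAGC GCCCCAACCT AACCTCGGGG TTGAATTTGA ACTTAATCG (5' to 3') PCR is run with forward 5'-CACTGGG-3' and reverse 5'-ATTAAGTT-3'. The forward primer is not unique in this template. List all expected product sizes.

The forward primer CACTGGG matches the top strand at positions 22–28, 36–42, 69–75.
The reverse primer's reverse complement is AACTTAAT, matching at positions 120–127.
Each forward site pairs with the reverse site to give a product ending at position 127: sizes 106, 92, 59 bp.

106 bp, 92 bp, 59 bp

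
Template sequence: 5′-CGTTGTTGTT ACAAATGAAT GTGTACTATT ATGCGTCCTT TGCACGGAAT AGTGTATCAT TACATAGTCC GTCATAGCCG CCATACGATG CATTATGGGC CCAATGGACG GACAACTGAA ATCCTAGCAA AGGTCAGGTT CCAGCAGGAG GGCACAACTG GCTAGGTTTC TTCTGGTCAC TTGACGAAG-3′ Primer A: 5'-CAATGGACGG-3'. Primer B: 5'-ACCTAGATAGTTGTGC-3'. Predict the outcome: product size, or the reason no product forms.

No product — primer B has no binding site in the template.

Primer B (ACCTAGATAGTTGTGC) does not match the top strand, and its reverse complement GCACAACTATCTAGGT does not match either.
With no annealing site for primer B, no amplification occurs.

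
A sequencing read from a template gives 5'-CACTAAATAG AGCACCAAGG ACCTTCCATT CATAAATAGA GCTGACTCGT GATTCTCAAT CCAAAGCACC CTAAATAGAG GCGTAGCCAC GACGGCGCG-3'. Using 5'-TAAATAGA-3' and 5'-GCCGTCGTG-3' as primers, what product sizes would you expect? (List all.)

The forward primer TAAATAGA matches the top strand at positions 4–11, 33–40, 72–79.
The reverse primer's reverse complement is CACGACGGC, matching at positions 88–96.
Each forward site pairs with the reverse site to give a product ending at position 96: sizes 93, 64, 25 bp.

93 bp, 64 bp, 25 bp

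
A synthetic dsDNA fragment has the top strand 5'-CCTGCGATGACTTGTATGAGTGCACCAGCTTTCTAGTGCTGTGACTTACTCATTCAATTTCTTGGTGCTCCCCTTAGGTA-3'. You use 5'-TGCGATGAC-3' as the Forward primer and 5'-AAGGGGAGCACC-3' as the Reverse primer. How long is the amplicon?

73 bp

The forward primer matches the template at positions 3–11.
Reverse complement of the reverse primer: GGTGCTCCCCTT. This occurs on the top strand at positions 64–75.
Amplicon spans positions 3–75: 73 bp.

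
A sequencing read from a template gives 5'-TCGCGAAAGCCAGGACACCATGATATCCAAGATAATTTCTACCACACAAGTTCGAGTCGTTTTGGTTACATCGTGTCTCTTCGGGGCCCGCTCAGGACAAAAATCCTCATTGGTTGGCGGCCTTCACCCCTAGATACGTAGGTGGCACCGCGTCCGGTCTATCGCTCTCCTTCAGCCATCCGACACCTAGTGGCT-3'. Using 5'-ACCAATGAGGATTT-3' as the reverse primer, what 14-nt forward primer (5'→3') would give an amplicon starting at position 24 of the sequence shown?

The reverse primer's reverse complement AAATCCTCATTGGT matches the template at positions 101–114; the product starts at position 24.
The forward primer is identical to the top strand over positions 24–37: TATCCAAGATAATT.

5'-TATCCAAGATAATT-3'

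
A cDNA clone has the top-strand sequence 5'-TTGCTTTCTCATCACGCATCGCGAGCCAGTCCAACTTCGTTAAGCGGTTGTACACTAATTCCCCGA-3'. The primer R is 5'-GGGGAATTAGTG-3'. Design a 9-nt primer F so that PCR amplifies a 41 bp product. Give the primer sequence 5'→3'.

The reverse primer's reverse complement CACTAATTCCCC matches the template at positions 53–64, so the product ends at position 64.
A 41 bp product then starts at position 64 − 41 + 1 = 24.
The forward primer is identical to the top strand there: AGCCAGTCC.

5'-AGCCAGTCC-3'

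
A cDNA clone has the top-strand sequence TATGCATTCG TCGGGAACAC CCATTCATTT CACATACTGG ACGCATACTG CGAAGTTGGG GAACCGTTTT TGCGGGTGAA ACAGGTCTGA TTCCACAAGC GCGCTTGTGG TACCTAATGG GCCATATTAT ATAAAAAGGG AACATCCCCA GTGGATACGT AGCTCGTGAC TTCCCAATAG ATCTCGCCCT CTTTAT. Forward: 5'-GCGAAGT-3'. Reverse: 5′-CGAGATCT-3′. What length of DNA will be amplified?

The forward primer matches the template at positions 50–56.
Taking the reverse complement of CGAGATCT gives AGATCTCG, found at positions 179–186 on the template; the primer anneals here to the top strand with its 3' end pointing upstream.
Product length = (reverse-primer end) − (forward-primer start) + 1 = 186 − 50 + 1 = 137 bp.

137 bp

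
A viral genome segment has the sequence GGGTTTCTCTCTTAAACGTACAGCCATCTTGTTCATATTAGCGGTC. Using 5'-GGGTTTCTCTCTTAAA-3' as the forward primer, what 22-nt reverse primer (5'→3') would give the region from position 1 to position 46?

5'-GACCGCTAATATGAACAAGATG-3'

The product's 3' end on the top strand is position 46.
The reverse primer anneals to the top strand over positions 25–46, i.e. to CATCTTGTTCATATTAGCGGTC.
Its sequence written 5'→3' is the reverse complement: GACCGCTAATATGAACAAGATG.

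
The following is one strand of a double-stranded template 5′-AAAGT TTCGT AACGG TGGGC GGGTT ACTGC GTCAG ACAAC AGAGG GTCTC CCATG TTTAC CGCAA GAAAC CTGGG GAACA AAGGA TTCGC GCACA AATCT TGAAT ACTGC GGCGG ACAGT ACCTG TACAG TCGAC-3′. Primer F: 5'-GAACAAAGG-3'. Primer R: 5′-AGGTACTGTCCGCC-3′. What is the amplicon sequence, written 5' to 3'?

5'-GAACAAAGGATTCGCGCACAAATCTTGAATACTGCGGCGGACAGTACCT-3'

Forward primer GAACAAAGG is found on the top strand at positions 76–84.
The reverse primer's reverse complement is GGCGGACAGTACCT, which matches the template at positions 111–124.
The product is the template from position 76 through 124 (49 bp).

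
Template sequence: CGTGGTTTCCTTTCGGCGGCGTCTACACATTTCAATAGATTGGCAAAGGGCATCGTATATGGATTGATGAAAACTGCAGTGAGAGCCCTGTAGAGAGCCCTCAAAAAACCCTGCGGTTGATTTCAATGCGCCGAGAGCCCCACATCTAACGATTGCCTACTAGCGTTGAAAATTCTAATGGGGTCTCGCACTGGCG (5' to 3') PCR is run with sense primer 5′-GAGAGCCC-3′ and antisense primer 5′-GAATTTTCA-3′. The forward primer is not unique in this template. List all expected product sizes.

95 bp, 83 bp, 43 bp

The forward primer GAGAGCCC matches the top strand at positions 81–88, 93–100, 133–140.
The reverse primer's reverse complement is TGAAAATTC, matching at positions 167–175.
Each forward site pairs with the reverse site to give a product ending at position 175: sizes 95, 83, 43 bp.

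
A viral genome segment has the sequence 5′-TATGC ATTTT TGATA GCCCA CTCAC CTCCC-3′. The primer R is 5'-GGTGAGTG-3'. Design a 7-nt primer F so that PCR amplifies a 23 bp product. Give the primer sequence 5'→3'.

The reverse primer's reverse complement CACTCACC matches the template at positions 19–26, so the product ends at position 26.
A 23 bp product then starts at position 26 − 23 + 1 = 4.
The forward primer is identical to the top strand there: GCATTTT.

5'-GCATTTT-3'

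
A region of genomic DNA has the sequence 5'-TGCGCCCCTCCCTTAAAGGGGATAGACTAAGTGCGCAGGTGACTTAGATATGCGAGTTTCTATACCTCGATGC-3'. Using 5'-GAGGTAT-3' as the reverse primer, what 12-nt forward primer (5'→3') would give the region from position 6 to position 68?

5'-CCCTCCCTTAAA-3'

The reverse primer's reverse complement ATACCTC matches the template at positions 62–68; the product starts at position 6.
The forward primer is identical to the top strand over positions 6–17: CCCTCCCTTAAA.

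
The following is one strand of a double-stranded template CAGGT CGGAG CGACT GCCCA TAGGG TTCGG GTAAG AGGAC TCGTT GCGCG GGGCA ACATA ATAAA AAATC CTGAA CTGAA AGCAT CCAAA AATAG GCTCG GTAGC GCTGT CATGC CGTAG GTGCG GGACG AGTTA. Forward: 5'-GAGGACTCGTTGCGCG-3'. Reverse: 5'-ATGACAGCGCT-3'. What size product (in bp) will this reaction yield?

Scanning the template, GAGGACTCGTTGCGCG occurs at positions 35–50; this primer anneals to the bottom strand there with its 3' end pointing downstream.
Reverse complement of the reverse primer: AGCGCTGTCAT. This occurs on the top strand at positions 103–113.
Amplicon spans positions 35–113: 79 bp.

79 bp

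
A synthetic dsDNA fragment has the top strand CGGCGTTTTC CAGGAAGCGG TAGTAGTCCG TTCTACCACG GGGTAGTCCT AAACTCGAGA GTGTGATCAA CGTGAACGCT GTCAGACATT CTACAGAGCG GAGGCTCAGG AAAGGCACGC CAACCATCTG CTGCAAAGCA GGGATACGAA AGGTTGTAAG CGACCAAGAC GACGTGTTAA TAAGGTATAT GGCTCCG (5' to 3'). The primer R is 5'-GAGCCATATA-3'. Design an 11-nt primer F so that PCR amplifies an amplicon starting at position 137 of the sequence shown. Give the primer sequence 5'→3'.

The reverse primer's reverse complement TATATGGCTC matches the template at positions 186–195; the product starts at position 137.
The forward primer is identical to the top strand over positions 137–147: AGCAGGGATAC.

5'-AGCAGGGATAC-3'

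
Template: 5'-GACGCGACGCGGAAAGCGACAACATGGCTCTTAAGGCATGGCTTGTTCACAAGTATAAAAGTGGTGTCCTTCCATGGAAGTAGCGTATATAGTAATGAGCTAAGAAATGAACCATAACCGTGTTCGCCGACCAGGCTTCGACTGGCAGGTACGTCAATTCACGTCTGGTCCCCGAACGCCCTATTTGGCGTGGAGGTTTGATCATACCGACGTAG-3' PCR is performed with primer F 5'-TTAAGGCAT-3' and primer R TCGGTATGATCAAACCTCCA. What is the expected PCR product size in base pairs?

Forward primer TTAAGGCAT is found on the top strand at positions 31–39.
The reverse primer's reverse complement is TGGAGGTTTGATCATACCGA, which matches the template at positions 191–210.
Product length = (reverse-primer end) − (forward-primer start) + 1 = 210 − 31 + 1 = 180 bp.

180 bp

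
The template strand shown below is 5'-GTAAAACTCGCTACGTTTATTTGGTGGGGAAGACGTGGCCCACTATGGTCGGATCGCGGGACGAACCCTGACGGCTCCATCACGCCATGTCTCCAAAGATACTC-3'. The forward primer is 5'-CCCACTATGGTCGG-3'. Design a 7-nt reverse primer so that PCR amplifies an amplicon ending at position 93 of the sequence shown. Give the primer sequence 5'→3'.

The forward primer binds at positions 39–52; the product's 3' end on the top strand is position 93.
The reverse primer anneals to the top strand over positions 87–93, i.e. to ATGTCTC.
Its sequence written 5'→3' is the reverse complement: GAGACAT.

5'-GAGACAT-3'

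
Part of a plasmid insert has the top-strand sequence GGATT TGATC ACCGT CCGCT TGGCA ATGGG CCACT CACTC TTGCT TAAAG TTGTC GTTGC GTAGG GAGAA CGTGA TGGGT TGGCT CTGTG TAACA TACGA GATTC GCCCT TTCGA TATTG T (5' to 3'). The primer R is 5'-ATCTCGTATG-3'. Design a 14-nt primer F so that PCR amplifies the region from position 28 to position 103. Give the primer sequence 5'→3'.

5'-GGGCCACTCACTCT-3'

The reverse primer's reverse complement CATACGAGAT matches the template at positions 94–103; the product starts at position 28.
The forward primer is identical to the top strand over positions 28–41: GGGCCACTCACTCT.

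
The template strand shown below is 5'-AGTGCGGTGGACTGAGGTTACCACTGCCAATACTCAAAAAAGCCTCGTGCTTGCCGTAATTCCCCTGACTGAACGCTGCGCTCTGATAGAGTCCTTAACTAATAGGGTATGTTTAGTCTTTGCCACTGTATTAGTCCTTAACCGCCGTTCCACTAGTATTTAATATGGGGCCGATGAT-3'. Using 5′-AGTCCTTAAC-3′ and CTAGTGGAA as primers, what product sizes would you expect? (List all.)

67 bp, 24 bp

The forward primer AGTCCTTAAC matches the top strand at positions 90–99, 133–142.
The reverse primer's reverse complement is TTCCACTAG, matching at positions 148–156.
Each forward site pairs with the reverse site to give a product ending at position 156: sizes 67, 24 bp.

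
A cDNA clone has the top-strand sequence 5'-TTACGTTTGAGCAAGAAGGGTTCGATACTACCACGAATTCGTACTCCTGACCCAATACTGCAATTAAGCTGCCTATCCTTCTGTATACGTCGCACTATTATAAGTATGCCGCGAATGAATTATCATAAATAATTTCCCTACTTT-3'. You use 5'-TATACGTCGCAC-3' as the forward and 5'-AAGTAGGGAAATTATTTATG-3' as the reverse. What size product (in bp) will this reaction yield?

Forward primer TATACGTCGCAC is found on the top strand at positions 84–95.
Reverse complement of the reverse primer: CATAAATAATTTCCCTACTT. This occurs on the top strand at positions 124–143.
Amplicon spans positions 84–143: 60 bp.

60 bp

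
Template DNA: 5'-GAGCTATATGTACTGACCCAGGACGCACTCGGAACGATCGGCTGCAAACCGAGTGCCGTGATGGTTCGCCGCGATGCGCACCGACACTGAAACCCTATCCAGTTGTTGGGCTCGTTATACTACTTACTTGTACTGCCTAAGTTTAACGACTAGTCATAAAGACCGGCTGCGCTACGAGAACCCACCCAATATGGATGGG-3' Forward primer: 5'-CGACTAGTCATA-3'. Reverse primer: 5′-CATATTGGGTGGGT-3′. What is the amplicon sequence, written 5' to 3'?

5'-CGACTAGTCATAAAGACCGGCTGCGCTACGAGAACCCACCCAATATG-3'

Scanning the template, CGACTAGTCATA occurs at positions 147–158; this primer anneals to the bottom strand there with its 3' end pointing downstream.
The reverse primer's reverse complement is ACCCACCCAATATG, which matches the template at positions 180–193.
The product is the template from position 147 through 193 (47 bp).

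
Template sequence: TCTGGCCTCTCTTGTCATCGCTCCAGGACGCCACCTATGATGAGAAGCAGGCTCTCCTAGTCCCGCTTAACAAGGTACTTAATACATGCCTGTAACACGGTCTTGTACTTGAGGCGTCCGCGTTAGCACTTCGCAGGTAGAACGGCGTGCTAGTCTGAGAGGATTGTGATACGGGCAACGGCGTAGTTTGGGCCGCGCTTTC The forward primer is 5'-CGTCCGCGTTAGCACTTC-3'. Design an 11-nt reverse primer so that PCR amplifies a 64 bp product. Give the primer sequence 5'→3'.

The forward primer binds at positions 115–132, so a 64 bp product ends at position 115 + 64 − 1 = 178.
The reverse primer anneals to the top strand over positions 168–178, i.e. to GATACGGGCAA.
Its sequence written 5'→3' is the reverse complement: TTGCCCGTATC.

5'-TTGCCCGTATC-3'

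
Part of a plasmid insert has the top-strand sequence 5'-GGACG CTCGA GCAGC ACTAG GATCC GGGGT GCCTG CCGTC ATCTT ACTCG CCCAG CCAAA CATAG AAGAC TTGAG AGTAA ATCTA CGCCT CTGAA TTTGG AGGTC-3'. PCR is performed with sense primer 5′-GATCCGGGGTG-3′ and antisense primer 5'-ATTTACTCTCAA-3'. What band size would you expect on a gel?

The forward primer matches the template at positions 21–31.
Taking the reverse complement of ATTTACTCTCAA gives TTGAGAGTAAAT, found at positions 71–82 on the template; the primer anneals here to the top strand with its 3' end pointing upstream.
The product runs from position 21 to position 82, so its length is 82 − 21 + 1 = 62 bp.

62 bp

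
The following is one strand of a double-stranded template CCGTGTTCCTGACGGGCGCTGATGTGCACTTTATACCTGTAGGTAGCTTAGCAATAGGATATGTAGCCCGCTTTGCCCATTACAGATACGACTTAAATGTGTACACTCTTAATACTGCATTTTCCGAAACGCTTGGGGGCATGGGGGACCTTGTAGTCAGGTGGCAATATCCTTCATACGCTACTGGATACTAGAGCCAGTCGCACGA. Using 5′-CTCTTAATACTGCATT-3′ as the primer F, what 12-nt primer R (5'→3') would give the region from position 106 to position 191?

The product's 3' end on the top strand is position 191.
The reverse primer anneals to the top strand over positions 180–191, i.e. to GCTACTGGATAC.
Its sequence written 5'→3' is the reverse complement: GTATCCAGTAGC.

5'-GTATCCAGTAGC-3'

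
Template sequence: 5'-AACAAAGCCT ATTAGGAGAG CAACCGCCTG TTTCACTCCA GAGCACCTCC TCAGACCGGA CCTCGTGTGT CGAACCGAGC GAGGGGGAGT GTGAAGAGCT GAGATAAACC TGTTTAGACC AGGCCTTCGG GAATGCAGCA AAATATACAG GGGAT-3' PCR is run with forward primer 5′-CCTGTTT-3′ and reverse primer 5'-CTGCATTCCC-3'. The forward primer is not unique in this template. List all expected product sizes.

The forward primer CCTGTTT matches the top strand at positions 27–33, 109–115.
The reverse primer's reverse complement is GGGAATGCAG, matching at positions 129–138.
Each forward site pairs with the reverse site to give a product ending at position 138: sizes 112, 30 bp.

112 bp, 30 bp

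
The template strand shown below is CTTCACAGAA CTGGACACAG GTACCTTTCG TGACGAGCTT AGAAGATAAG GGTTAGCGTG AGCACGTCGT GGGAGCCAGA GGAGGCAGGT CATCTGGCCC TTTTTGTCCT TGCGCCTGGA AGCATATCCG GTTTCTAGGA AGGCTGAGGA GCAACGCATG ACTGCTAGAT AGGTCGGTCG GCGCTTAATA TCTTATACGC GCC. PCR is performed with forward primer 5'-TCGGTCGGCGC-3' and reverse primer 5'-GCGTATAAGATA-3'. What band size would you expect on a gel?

27 bp

Forward primer TCGGTCGGCGC is found on the top strand at positions 174–184.
The reverse primer's reverse complement is TATCTTATACGC, which matches the template at positions 189–200.
The product runs from position 174 to position 200, so its length is 200 − 174 + 1 = 27 bp.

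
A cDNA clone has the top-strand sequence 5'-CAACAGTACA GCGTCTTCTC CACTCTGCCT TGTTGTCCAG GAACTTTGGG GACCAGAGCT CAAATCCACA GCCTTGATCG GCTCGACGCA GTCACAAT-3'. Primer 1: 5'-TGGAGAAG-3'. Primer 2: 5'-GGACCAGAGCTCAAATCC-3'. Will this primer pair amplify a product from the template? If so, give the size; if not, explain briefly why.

Primer 1 (TGGAGAAG) has reverse complement CTTCTCCA, which matches the top strand at positions 15–22; primer 1 anneals to the top strand there with its 3' end pointing upstream toward position 15.
Primer 2 (GGACCAGAGCTCAAATCC) matches the top strand directly at positions 50–67; it anneals to the bottom strand with its 3' end pointing downstream toward position 67.
The 3' ends diverge (primer 1 extends toward position 1, primer 2 toward position 98), so the primers never converge on a shared product.

No product — the primers' 3' ends point away from each other.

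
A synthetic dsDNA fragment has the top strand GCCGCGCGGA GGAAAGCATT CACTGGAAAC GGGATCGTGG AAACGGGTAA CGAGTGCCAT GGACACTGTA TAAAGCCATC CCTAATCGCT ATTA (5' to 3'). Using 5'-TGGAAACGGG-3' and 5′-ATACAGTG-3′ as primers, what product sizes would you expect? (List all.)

48 bp, 34 bp

The forward primer TGGAAACGGG matches the top strand at positions 24–33, 38–47.
The reverse primer's reverse complement is CACTGTAT, matching at positions 64–71.
Each forward site pairs with the reverse site to give a product ending at position 71: sizes 48, 34 bp.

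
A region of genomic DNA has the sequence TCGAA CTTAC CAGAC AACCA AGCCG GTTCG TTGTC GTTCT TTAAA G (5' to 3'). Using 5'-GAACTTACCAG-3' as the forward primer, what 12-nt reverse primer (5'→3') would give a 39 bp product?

The forward primer binds at positions 3–13, so a 39 bp product ends at position 3 + 39 − 1 = 41.
The reverse primer anneals to the top strand over positions 30–41, i.e. to GTTGTCGTTCTT.
Its sequence written 5'→3' is the reverse complement: AAGAACGACAAC.

5'-AAGAACGACAAC-3'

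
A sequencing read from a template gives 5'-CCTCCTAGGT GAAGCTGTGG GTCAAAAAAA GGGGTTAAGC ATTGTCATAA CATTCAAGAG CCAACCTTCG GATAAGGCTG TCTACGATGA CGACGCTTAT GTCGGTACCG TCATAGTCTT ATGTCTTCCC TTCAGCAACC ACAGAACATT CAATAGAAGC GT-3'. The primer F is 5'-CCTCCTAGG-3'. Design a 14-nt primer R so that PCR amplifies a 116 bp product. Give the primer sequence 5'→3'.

The forward primer binds at positions 1–9, so a 116 bp product ends at position 1 + 116 − 1 = 116.
The reverse primer anneals to the top strand over positions 103–116, i.e. to CGGTACCGTCATAG.
Its sequence written 5'→3' is the reverse complement: CTATGACGGTACCG.

5'-CTATGACGGTACCG-3'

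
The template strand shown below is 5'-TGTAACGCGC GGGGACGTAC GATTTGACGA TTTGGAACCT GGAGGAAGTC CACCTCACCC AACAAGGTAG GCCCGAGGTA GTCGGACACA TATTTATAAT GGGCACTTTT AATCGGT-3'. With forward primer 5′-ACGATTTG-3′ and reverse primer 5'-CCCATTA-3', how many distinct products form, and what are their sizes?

The forward primer ACGATTTG matches the top strand at positions 19–26, 27–34.
The reverse primer's reverse complement is TAATGGG, matching at positions 97–103.
Each forward site pairs with the reverse site to give a product ending at position 103: sizes 85, 77 bp.

Two products: 85 bp, 77 bp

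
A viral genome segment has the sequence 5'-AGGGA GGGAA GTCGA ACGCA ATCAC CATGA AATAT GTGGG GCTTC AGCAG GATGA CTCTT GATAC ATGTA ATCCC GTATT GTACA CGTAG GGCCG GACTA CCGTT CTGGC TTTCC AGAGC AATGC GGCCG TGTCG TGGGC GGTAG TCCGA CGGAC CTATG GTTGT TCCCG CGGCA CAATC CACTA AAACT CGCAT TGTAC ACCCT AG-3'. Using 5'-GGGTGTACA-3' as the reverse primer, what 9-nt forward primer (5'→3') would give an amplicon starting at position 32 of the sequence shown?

5'-ATATGTGGG-3'

The reverse primer's reverse complement TGTACACCC matches the template at positions 196–204; the product starts at position 32.
The forward primer is identical to the top strand over positions 32–40: ATATGTGGG.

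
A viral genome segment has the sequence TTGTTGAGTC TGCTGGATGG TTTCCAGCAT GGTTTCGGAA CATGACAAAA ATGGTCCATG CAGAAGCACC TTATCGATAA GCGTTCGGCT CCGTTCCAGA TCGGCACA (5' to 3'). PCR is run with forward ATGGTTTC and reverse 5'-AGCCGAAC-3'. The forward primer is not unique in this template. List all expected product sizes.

The forward primer ATGGTTTC matches the top strand at positions 17–24, 29–36.
The reverse primer's reverse complement is GTTCGGCT, matching at positions 83–90.
Each forward site pairs with the reverse site to give a product ending at position 90: sizes 74, 62 bp.

74 bp, 62 bp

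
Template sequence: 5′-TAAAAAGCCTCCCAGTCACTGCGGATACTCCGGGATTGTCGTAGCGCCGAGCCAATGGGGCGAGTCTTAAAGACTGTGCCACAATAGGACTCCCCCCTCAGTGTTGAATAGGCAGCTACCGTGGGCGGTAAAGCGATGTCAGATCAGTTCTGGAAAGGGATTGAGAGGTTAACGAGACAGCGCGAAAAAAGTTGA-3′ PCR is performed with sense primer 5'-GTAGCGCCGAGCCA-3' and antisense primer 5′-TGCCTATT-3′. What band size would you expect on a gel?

Scanning the template, GTAGCGCCGAGCCA occurs at positions 41–54; this primer anneals to the bottom strand there with its 3' end pointing downstream.
Taking the reverse complement of TGCCTATT gives AATAGGCA, found at positions 107–114 on the template; the primer anneals here to the top strand with its 3' end pointing upstream.
Amplicon spans positions 41–114: 74 bp.

74 bp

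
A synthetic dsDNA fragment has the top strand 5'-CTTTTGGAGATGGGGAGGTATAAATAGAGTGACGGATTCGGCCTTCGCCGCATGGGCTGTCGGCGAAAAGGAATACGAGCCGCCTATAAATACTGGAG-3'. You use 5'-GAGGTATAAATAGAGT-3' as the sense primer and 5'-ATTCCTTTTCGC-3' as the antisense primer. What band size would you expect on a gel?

60 bp

The forward primer matches the template at positions 15–30.
Taking the reverse complement of ATTCCTTTTCGC gives GCGAAAAGGAAT, found at positions 63–74 on the template; the primer anneals here to the top strand with its 3' end pointing upstream.
Amplicon spans positions 15–74: 60 bp.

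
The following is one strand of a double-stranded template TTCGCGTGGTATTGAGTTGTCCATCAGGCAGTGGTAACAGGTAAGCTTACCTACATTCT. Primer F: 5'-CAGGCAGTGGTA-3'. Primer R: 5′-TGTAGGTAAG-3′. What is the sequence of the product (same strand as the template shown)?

The forward primer matches the template at positions 25–36.
The reverse primer's reverse complement is CTTACCTACA, which matches the template at positions 46–55.
The product is the template from position 25 through 55 (31 bp).

5'-CAGGCAGTGGTAACAGGTAAGCTTACCTACA-3'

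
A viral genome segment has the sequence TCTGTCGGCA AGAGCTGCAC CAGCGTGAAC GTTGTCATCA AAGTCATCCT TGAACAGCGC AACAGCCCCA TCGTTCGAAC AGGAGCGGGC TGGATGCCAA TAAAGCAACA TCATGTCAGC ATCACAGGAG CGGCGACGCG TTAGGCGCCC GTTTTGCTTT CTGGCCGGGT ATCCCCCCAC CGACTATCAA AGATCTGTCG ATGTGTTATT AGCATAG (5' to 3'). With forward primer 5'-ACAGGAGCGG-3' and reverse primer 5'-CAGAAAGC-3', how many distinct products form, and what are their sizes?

The forward primer ACAGGAGCGG matches the top strand at positions 79–88, 124–133.
The reverse primer's reverse complement is GCTTTCTG, matching at positions 156–163.
Each forward site pairs with the reverse site to give a product ending at position 163: sizes 85, 40 bp.

Two products: 85 bp, 40 bp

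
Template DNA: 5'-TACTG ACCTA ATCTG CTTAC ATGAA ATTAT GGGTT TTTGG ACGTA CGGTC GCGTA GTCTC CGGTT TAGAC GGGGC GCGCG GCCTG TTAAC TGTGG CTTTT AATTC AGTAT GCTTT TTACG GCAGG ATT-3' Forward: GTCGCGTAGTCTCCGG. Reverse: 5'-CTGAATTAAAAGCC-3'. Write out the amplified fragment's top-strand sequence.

5'-GTCGCGTAGTCTCCGGTTTAGACGGGGCGCGCGGCCTGTTAACTGTGGCTTTTAATTCAG-3'

Scanning the template, GTCGCGTAGTCTCCGG occurs at positions 48–63; this primer anneals to the bottom strand there with its 3' end pointing downstream.
The reverse primer's reverse complement is GGCTTTTAATTCAG, which matches the template at positions 94–107.
The product is the template from position 48 through 107 (60 bp).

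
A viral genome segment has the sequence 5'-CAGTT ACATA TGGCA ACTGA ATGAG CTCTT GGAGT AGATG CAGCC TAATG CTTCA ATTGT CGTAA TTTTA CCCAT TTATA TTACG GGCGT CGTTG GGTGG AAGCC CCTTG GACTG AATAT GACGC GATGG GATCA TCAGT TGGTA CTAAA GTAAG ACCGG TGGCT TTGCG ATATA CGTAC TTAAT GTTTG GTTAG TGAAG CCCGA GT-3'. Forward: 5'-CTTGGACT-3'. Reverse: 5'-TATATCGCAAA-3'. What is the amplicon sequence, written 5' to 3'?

5'-CTTGGACTGAATATGACGCGATGGGATCATCAGTTGGTACTAAAGTAAGACCGGTGGCTTTGCGATATA-3'

Scanning the template, CTTGGACT occurs at positions 107–114; this primer anneals to the bottom strand there with its 3' end pointing downstream.
Taking the reverse complement of TATATCGCAAA gives TTTGCGATATA, found at positions 165–175 on the template; the primer anneals here to the top strand with its 3' end pointing upstream.
The product is the template from position 107 through 175 (69 bp).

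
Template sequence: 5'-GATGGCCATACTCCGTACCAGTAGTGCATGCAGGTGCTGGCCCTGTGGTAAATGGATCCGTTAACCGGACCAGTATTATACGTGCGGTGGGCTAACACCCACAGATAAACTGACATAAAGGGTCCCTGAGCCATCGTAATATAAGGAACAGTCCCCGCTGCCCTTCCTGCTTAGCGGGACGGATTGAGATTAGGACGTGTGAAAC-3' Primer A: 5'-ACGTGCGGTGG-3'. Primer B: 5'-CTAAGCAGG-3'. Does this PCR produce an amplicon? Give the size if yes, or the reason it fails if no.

Primer A (ACGTGCGGTGG) matches the top strand at positions 80–90; it acts as a forward primer.
Primer B's reverse complement is CCTGCTTAG, matching the top strand at positions 166–174; it acts as a reverse primer.
The 3' ends face each other across positions 80–174, giving a 95 bp product.

Yes — a 95 bp product.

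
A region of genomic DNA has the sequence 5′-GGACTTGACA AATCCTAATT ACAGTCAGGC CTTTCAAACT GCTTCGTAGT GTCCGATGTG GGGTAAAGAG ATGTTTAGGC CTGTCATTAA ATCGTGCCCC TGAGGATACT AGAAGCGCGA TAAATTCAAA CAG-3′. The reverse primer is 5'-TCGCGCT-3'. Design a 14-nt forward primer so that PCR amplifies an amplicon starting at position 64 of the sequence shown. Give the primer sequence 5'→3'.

5'-TAAAGAGATGTTTA-3'

The reverse primer's reverse complement AGCGCGA matches the template at positions 114–120; the product starts at position 64.
The forward primer is identical to the top strand over positions 64–77: TAAAGAGATGTTTA.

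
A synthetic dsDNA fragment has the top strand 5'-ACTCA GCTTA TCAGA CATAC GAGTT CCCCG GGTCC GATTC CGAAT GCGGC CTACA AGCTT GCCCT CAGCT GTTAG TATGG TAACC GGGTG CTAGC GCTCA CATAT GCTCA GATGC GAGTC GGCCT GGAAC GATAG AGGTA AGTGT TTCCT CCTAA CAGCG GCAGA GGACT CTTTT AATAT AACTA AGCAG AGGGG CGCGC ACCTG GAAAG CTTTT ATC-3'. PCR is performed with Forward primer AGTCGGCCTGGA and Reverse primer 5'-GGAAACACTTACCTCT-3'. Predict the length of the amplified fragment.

33 bp

The forward primer matches the template at positions 117–128.
Reverse complement of the reverse primer: AGAGGTAAGTGTTTCC. This occurs on the top strand at positions 134–149.
Amplicon spans positions 117–149: 33 bp.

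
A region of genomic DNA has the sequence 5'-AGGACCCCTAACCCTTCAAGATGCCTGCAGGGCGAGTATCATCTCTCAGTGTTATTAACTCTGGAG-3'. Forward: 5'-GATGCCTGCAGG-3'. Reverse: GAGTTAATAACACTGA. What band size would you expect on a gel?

Forward primer GATGCCTGCAGG is found on the top strand at positions 20–31.
The reverse primer's reverse complement is TCAGTGTTATTAACTC, which matches the template at positions 46–61.
Amplicon spans positions 20–61: 42 bp.

42 bp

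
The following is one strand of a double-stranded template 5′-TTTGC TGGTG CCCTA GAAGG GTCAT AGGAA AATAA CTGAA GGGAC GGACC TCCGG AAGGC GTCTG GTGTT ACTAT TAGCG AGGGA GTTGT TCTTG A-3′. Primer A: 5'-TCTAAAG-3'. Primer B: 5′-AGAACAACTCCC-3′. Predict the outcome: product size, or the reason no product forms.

No product — primer A has no binding site in the template.

Primer A (TCTAAAG) does not match the top strand, and its reverse complement CTTTAGA does not match either.
With no annealing site for primer A, no amplification occurs.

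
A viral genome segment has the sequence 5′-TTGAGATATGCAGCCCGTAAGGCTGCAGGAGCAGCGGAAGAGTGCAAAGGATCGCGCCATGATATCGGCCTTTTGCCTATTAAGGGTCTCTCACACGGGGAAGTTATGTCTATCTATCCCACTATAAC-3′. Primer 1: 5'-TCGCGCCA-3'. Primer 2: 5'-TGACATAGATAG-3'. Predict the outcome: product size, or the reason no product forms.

Primer 2 (TGACATAGATAG) does not match the top strand, and its reverse complement CTATCTATGTCA does not match either.
With no annealing site for primer 2, no amplification occurs.

No product — primer 2 has no binding site in the template.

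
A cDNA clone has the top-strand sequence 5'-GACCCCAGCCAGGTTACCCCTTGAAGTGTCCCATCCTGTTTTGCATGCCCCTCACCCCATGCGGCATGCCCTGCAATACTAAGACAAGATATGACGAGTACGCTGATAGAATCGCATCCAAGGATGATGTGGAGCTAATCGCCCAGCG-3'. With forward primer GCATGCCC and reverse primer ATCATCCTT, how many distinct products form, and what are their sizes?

Two products: 86 bp, 65 bp

The forward primer GCATGCCC matches the top strand at positions 43–50, 64–71.
The reverse primer's reverse complement is AAGGATGAT, matching at positions 120–128.
Each forward site pairs with the reverse site to give a product ending at position 128: sizes 86, 65 bp.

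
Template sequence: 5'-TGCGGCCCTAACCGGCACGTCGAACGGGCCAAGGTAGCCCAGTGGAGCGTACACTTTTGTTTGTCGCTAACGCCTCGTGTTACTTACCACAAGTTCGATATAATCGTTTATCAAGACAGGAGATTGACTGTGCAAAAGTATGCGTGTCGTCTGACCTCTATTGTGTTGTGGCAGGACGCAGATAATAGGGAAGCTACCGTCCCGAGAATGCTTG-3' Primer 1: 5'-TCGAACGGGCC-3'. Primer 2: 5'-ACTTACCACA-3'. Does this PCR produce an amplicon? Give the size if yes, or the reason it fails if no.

No product — both primers anneal to the same strand and extend in the same direction.

Primer 1 (TCGAACGGGCC) matches the top strand at positions 20–30 (3' end points downstream).
Primer 2 (ACTTACCACA) also matches the top strand directly, at positions 82–91 — its reverse complement TGTGGTAAGT is not present.
Both primers anneal to the bottom strand with 3' ends pointing the same way, so neither can prime synthesis back toward the other.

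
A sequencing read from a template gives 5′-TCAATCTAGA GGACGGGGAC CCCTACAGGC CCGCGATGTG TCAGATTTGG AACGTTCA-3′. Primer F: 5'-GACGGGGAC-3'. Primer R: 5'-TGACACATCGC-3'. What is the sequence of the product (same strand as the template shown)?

The forward primer matches the template at positions 12–20.
The reverse primer's reverse complement is GCGATGTGTCA, which matches the template at positions 33–43.
The product is the template from position 12 through 43 (32 bp).

5'-GACGGGGACCCCTACAGGCCCGCGATGTGTCA-3'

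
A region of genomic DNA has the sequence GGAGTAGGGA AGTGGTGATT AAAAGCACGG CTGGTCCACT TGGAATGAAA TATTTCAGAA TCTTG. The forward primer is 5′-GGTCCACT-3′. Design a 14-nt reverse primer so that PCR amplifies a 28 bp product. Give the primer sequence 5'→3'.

The forward primer binds at positions 33–40, so a 28 bp product ends at position 33 + 28 − 1 = 60.
The reverse primer anneals to the top strand over positions 47–60, i.e. to GAAATATTTCAGAA.
Its sequence written 5'→3' is the reverse complement: TTCTGAAATATTTC.

5'-TTCTGAAATATTTC-3'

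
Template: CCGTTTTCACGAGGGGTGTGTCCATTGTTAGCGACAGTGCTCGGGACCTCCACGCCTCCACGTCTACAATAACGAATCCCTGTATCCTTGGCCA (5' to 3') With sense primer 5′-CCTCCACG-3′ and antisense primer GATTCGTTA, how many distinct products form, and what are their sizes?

Two products: 32 bp, 24 bp

The forward primer CCTCCACG matches the top strand at positions 47–54, 55–62.
The reverse primer's reverse complement is TAACGAATC, matching at positions 70–78.
Each forward site pairs with the reverse site to give a product ending at position 78: sizes 32, 24 bp.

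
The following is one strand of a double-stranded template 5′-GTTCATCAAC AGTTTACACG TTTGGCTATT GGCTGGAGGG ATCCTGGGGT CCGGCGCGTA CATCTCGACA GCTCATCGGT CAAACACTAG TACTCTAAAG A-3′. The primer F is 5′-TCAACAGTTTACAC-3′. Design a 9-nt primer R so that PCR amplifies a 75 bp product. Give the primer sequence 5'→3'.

5'-ACCGATGAG-3'

The forward primer binds at positions 6–19, so a 75 bp product ends at position 6 + 75 − 1 = 80.
The reverse primer anneals to the top strand over positions 72–80, i.e. to CTCATCGGT.
Its sequence written 5'→3' is the reverse complement: ACCGATGAG.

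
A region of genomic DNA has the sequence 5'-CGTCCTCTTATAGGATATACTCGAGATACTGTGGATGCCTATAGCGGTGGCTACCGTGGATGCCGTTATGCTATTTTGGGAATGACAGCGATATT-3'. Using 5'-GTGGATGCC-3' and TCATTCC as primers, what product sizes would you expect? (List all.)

The forward primer GTGGATGCC matches the top strand at positions 31–39, 56–64.
The reverse primer's reverse complement is GGAATGA, matching at positions 79–85.
Each forward site pairs with the reverse site to give a product ending at position 85: sizes 55, 30 bp.

55 bp, 30 bp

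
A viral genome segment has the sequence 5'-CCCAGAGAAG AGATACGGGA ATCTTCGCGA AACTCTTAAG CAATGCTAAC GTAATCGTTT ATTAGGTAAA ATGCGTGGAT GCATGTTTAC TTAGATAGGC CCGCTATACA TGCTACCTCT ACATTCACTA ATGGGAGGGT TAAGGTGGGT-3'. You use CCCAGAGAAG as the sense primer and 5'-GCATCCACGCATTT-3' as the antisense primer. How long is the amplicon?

82 bp

Forward primer CCCAGAGAAG is found on the top strand at positions 1–10.
Reverse complement of the reverse primer: AAATGCGTGGATGC. This occurs on the top strand at positions 69–82.
Amplicon spans positions 1–82: 82 bp.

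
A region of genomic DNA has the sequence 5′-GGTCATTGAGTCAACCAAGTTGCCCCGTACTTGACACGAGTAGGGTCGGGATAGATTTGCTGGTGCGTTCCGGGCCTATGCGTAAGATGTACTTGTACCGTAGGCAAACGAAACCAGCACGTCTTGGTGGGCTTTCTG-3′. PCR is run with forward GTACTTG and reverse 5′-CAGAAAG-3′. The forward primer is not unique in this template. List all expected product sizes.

112 bp, 50 bp

The forward primer GTACTTG matches the top strand at positions 27–33, 89–95.
The reverse primer's reverse complement is CTTTCTG, matching at positions 132–138.
Each forward site pairs with the reverse site to give a product ending at position 138: sizes 112, 50 bp.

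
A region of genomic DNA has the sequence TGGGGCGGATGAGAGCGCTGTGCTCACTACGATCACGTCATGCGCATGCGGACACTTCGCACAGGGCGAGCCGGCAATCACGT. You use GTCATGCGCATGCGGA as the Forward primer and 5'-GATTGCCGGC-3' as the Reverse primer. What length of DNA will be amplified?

43 bp

Scanning the template, GTCATGCGCATGCGGA occurs at positions 37–52; this primer anneals to the bottom strand there with its 3' end pointing downstream.
Reverse complement of the reverse primer: GCCGGCAATC. This occurs on the top strand at positions 70–79.
Amplicon spans positions 37–79: 43 bp.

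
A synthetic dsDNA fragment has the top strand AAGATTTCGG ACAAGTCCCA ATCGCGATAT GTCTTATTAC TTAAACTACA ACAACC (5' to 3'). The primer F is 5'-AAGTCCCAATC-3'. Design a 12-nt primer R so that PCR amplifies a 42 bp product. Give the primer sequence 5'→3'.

5'-TTGTTGTAGTTT-3'

The forward primer binds at positions 13–23, so a 42 bp product ends at position 13 + 42 − 1 = 54.
The reverse primer anneals to the top strand over positions 43–54, i.e. to AAACTACAACAA.
Its sequence written 5'→3' is the reverse complement: TTGTTGTAGTTT.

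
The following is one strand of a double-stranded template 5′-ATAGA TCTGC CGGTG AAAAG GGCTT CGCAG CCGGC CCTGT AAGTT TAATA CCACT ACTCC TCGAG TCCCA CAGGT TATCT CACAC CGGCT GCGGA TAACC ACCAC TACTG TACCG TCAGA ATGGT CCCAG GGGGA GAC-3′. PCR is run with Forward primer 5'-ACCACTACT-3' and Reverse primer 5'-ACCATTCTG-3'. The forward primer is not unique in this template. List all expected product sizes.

The forward primer ACCACTACT matches the top strand at positions 50–58, 101–109.
The reverse primer's reverse complement is CAGAATGGT, matching at positions 117–125.
Each forward site pairs with the reverse site to give a product ending at position 125: sizes 76, 25 bp.

76 bp, 25 bp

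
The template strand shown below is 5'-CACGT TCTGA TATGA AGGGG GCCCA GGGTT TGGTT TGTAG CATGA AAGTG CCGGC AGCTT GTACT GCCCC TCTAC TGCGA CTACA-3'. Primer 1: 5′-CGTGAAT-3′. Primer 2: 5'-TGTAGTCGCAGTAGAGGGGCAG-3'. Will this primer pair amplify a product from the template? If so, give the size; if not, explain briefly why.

No product — primer 1 has no binding site in the template.

Primer 1 (CGTGAAT) does not match the top strand, and its reverse complement ATTCACG does not match either.
With no annealing site for primer 1, no amplification occurs.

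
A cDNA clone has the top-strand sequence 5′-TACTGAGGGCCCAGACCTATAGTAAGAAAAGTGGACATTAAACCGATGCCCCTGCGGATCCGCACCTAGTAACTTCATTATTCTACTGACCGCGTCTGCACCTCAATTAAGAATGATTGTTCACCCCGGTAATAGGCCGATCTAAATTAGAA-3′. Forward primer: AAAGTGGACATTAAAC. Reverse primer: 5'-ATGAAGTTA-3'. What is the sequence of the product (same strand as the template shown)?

5'-AAAGTGGACATTAAACCGATGCCCCTGCGGATCCGCACCTAGTAACTTCAT-3'

Forward primer AAAGTGGACATTAAAC is found on the top strand at positions 28–43.
Taking the reverse complement of ATGAAGTTA gives TAACTTCAT, found at positions 70–78 on the template; the primer anneals here to the top strand with its 3' end pointing upstream.
The product is the template from position 28 through 78 (51 bp).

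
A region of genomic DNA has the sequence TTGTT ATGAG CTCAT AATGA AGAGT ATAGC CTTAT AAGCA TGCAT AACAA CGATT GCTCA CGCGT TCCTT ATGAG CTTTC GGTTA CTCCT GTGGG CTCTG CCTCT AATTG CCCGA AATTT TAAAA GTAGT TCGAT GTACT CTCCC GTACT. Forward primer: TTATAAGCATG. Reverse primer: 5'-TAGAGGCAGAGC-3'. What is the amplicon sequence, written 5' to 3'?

5'-TTATAAGCATGCATAACAACGATTGCTCACGCGTTCCTTATGAGCTTTCGGTTACTCCTGTGGGCTCTGCCTCTA-3'

The forward primer matches the template at positions 32–42.
The reverse primer's reverse complement is GCTCTGCCTCTA, which matches the template at positions 95–106.
The product is the template from position 32 through 106 (75 bp).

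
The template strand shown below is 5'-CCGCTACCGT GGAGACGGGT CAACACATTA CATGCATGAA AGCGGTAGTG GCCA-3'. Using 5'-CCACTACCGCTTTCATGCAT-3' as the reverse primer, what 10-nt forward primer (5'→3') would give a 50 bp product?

The reverse primer's reverse complement ATGCATGAAAGCGGTAGTGG matches the template at positions 32–51, so the product ends at position 51.
A 50 bp product then starts at position 51 − 50 + 1 = 2.
The forward primer is identical to the top strand there: CGCTACCGTG.

5'-CGCTACCGTG-3'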